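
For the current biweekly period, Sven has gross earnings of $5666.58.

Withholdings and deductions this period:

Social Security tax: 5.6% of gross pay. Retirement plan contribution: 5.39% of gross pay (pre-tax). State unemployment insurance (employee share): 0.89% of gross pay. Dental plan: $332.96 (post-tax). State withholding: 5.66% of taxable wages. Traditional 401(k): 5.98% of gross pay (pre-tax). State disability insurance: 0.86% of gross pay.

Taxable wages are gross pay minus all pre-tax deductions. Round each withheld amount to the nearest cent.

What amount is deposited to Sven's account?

$3988.58

Retirement plan contribution: $5666.58 × 0.0539 = $305.43
Traditional 401(k): $5666.58 × 0.0598 = $338.86
Pre-tax total = $305.43 + $338.86 = $644.29
Taxable wages = $5666.58 − $644.29 = $5022.29
State withholding: $5022.29 × 0.0566 = $284.26
State disability insurance: $5666.58 × 0.0086 = $48.73
State unemployment insurance (employee share): $5666.58 × 0.0089 = $50.43
Social Security tax: $5666.58 × 0.056 = $317.33
Dental plan: $332.96
Total deductions = $305.43 + $338.86 + $284.26 + $48.73 + $50.43 + $317.33 + $332.96 = $1678.00
Net pay = $5666.58 − $1678.00 = $3988.58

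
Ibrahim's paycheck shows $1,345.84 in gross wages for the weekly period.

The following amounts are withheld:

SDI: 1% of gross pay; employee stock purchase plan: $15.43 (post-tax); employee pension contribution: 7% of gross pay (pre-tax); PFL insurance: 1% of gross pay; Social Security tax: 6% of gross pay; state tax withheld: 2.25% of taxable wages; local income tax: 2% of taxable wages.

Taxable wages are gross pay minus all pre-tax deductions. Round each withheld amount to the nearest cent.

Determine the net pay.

$1,075.34

Employee pension contribution: $1,345.84 × 0.07 = $94.21
Taxable wages = $1,345.84 − $94.21 = $1,251.63
Local income tax: $1,251.63 × 0.02 = $25.03
State tax withheld: $1,251.63 × 0.0225 = $28.16
PFL insurance: $1,345.84 × 0.01 = $13.46
SDI: $1,345.84 × 0.01 = $13.46
Social Security tax: $1,345.84 × 0.06 = $80.75
Employee stock purchase plan: $15.43
Total deductions = $94.21 + $25.03 + $28.16 + $13.46 + $13.46 + $80.75 + $15.43 = $270.50
Net pay = $1,345.84 − $270.50 = $1,075.34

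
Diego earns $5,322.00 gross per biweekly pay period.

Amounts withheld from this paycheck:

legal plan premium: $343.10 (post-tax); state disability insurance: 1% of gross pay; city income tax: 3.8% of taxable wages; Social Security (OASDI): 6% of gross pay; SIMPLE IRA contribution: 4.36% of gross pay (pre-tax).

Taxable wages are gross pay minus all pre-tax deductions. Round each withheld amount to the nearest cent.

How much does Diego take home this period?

$4,180.90

SIMPLE IRA contribution: $5,322.00 × 0.0436 = $232.04
Taxable wages = $5,322.00 − $232.04 = $5,089.96
City income tax: $5,089.96 × 0.038 = $193.42
State disability insurance: $5,322.00 × 0.01 = $53.22
Social Security (OASDI): $5,322.00 × 0.06 = $319.32
Legal plan premium: $343.10
Total deductions = $232.04 + $193.42 + $53.22 + $319.32 + $343.10 = $1,141.10
Net pay = $5,322.00 − $1,141.10 = $4,180.90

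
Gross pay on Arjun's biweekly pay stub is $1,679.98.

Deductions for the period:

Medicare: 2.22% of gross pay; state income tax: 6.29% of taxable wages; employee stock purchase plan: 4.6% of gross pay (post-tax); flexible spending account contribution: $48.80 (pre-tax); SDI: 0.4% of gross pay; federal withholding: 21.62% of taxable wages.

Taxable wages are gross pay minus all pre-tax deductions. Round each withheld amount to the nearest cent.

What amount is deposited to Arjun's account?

Flexible spending account contribution: $48.80
Taxable wages = $1,679.98 − $48.80 = $1,631.18
Federal withholding: $1,631.18 × 0.2162 = $352.66
State income tax: $1,631.18 × 0.0629 = $102.60
SDI: $1,679.98 × 0.004 = $6.72
Medicare: $1,679.98 × 0.0222 = $37.30
Employee stock purchase plan: $1,679.98 × 0.046 = $77.28
Total deductions = $48.80 + $352.66 + $102.60 + $6.72 + $37.30 + $77.28 = $625.36
Net pay = $1,679.98 − $625.36 = $1,054.62

$1,054.62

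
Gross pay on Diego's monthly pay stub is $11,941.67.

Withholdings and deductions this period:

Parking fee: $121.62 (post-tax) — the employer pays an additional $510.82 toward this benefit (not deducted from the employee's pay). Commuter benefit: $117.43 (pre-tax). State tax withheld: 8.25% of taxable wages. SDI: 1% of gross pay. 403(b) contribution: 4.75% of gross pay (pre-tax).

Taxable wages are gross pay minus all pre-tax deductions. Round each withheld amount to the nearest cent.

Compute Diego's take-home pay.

403(b) contribution: $11,941.67 × 0.0475 = $567.23
Commuter benefit: $117.43
Pre-tax total = $567.23 + $117.43 = $684.66
Taxable wages = $11,941.67 − $684.66 = $11,257.01
State tax withheld: $11,257.01 × 0.0825 = $928.70
SDI: $11,941.67 × 0.01 = $119.42
Parking fee: $121.62
(Employer's $510.82 toward parking fee is not withheld from the employee.)
Total deductions = $567.23 + $117.43 + $928.70 + $119.42 + $121.62 = $1,854.40
Net pay = $11,941.67 − $1,854.40 = $10,087.27

$10,087.27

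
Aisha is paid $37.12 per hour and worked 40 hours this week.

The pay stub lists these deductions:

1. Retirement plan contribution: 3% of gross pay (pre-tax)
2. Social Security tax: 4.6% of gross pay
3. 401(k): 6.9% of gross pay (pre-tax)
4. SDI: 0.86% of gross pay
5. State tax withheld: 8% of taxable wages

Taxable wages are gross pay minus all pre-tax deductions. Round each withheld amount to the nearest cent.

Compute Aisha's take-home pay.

Gross pay: 40 × $37.12 = $1484.80
401(k): $1484.80 × 0.069 = $102.45
Retirement plan contribution: $1484.80 × 0.03 = $44.54
Pre-tax total = $102.45 + $44.54 = $146.99
Taxable wages = $1484.80 − $146.99 = $1337.81
State tax withheld: $1337.81 × 0.08 = $107.02
Social Security tax: $1484.80 × 0.046 = $68.30
SDI: $1484.80 × 0.0086 = $12.77
Total deductions = $102.45 + $44.54 + $107.02 + $68.30 + $12.77 = $335.08
Net pay = $1484.80 − $335.08 = $1149.72

$1149.72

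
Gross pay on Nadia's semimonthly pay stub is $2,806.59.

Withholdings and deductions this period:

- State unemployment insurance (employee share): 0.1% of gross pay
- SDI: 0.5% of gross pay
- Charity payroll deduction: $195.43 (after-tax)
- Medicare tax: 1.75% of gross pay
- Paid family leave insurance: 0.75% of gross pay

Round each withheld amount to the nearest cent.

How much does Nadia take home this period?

Paid family leave insurance: $2,806.59 × 0.0075 = $21.05
State unemployment insurance (employee share): $2,806.59 × 0.001 = $2.81
Medicare tax: $2,806.59 × 0.0175 = $49.12
SDI: $2,806.59 × 0.005 = $14.03
Charity payroll deduction: $195.43
Total deductions = $21.05 + $2.81 + $49.12 + $14.03 + $195.43 = $282.44
Net pay = $2,806.59 − $282.44 = $2,524.15

$2,524.15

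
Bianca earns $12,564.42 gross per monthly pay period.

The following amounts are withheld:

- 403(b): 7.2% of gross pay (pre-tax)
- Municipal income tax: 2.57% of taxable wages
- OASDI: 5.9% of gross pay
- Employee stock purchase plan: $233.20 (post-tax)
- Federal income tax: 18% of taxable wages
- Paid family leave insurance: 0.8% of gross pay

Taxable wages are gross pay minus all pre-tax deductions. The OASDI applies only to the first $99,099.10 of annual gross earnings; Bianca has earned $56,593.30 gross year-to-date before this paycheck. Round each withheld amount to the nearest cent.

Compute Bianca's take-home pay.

403(b): $12,564.42 × 0.072 = $904.64
Taxable wages = $12,564.42 − $904.64 = $11,659.78
Federal income tax: $11,659.78 × 0.18 = $2,098.76
Municipal income tax: $11,659.78 × 0.0257 = $299.66
OASDI: cap not yet reached, full $12,564.42 is subject → $12,564.42 × 0.059 = $741.30
Paid family leave insurance: $12,564.42 × 0.008 = $100.52
Employee stock purchase plan: $233.20
Total deductions = $904.64 + $2,098.76 + $299.66 + $741.30 + $100.52 + $233.20 = $4,378.08
Net pay = $12,564.42 − $4,378.08 = $8,186.34

$8,186.34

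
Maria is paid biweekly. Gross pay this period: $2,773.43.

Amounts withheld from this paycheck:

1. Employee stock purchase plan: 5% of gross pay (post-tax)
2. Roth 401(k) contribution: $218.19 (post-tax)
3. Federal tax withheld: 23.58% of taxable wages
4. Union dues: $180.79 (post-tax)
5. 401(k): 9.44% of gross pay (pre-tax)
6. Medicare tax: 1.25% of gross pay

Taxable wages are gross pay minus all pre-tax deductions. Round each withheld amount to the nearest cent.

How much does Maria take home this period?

401(k): $2,773.43 × 0.0944 = $261.81
Taxable wages = $2,773.43 − $261.81 = $2,511.62
Federal tax withheld: $2,511.62 × 0.2358 = $592.24
Medicare tax: $2,773.43 × 0.0125 = $34.67
Union dues: $180.79
Employee stock purchase plan: $2,773.43 × 0.05 = $138.67
Roth 401(k) contribution: $218.19
Total deductions = $261.81 + $592.24 + $34.67 + $180.79 + $138.67 + $218.19 = $1,426.37
Net pay = $2,773.43 − $1,426.37 = $1,347.06

$1,347.06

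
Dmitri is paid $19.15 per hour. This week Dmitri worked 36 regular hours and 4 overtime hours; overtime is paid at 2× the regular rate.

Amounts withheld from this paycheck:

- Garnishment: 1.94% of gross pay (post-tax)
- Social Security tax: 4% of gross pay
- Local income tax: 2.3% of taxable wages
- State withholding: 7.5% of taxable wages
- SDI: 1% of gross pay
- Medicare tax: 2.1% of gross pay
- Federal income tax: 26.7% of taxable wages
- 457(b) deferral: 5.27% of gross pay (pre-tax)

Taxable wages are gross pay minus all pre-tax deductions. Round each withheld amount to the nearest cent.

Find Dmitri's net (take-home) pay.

Regular pay: 36 × $19.15 = $689.40
Overtime pay: 4 × $19.15 × 2 = $153.20
Gross pay = $689.40 + $153.20 = $842.60
457(b) deferral: $842.60 × 0.0527 = $44.41
Taxable wages = $842.60 − $44.41 = $798.19
Local income tax: $798.19 × 0.023 = $18.36
Federal income tax: $798.19 × 0.267 = $213.12
State withholding: $798.19 × 0.075 = $59.86
SDI: $842.60 × 0.01 = $8.43
Medicare tax: $842.60 × 0.021 = $17.69
Social Security tax: $842.60 × 0.04 = $33.70
Garnishment: $842.60 × 0.0194 = $16.35
Total deductions = $44.41 + $18.36 + $213.12 + $59.86 + $8.43 + $17.69 + $33.70 + $16.35 = $411.92
Net pay = $842.60 − $411.92 = $430.68

$430.68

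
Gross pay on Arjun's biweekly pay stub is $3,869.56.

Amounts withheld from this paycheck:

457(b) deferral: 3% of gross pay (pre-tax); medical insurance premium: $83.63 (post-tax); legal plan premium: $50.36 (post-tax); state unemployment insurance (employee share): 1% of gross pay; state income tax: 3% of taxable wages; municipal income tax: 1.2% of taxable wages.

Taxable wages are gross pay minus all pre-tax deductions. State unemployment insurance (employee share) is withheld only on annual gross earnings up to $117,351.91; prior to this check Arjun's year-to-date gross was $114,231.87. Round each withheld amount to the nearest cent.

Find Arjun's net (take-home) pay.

$3,430.64

457(b) deferral: $3,869.56 × 0.03 = $116.09
Taxable wages = $3,869.56 − $116.09 = $3,753.47
State income tax: $3,753.47 × 0.03 = $112.60
Municipal income tax: $3,753.47 × 0.012 = $45.04
State unemployment insurance (employee share): only $117,351.91 − $114,231.87 = $3,120.04 of this check is subject → $3,120.04 × 0.01 = $31.20
Medical insurance premium: $83.63
Legal plan premium: $50.36
Total deductions = $116.09 + $112.60 + $45.04 + $31.20 + $83.63 + $50.36 = $438.92
Net pay = $3,869.56 − $438.92 = $3,430.64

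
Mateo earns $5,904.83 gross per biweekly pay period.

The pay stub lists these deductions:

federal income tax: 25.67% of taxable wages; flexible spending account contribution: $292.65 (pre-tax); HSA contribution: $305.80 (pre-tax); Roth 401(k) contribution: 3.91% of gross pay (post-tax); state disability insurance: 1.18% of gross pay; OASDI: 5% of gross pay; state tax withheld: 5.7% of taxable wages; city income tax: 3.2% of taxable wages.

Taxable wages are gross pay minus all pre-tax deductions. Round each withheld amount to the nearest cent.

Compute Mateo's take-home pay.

HSA contribution: $305.80
Flexible spending account contribution: $292.65
Pre-tax total = $305.80 + $292.65 = $598.45
Taxable wages = $5,904.83 − $598.45 = $5,306.38
State tax withheld: $5,306.38 × 0.057 = $302.46
City income tax: $5,306.38 × 0.032 = $169.80
Federal income tax: $5,306.38 × 0.2567 = $1,362.15
State disability insurance: $5,904.83 × 0.0118 = $69.68
OASDI: $5,904.83 × 0.05 = $295.24
Roth 401(k) contribution: $5,904.83 × 0.0391 = $230.88
Total deductions = $305.80 + $292.65 + $302.46 + $169.80 + $1,362.15 + $69.68 + $295.24 + $230.88 = $3,028.66
Net pay = $5,904.83 − $3,028.66 = $2,876.17

$2,876.17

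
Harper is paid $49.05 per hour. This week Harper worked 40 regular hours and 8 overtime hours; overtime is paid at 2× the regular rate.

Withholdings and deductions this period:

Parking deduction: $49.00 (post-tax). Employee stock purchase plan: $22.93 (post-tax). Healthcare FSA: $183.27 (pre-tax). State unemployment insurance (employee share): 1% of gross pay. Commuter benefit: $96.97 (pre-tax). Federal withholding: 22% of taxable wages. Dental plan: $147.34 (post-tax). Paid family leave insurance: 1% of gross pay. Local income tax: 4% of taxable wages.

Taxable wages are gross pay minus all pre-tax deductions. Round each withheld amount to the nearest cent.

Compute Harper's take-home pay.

$1551.05

Regular pay: 40 × $49.05 = $1962.00
Overtime pay: 8 × $49.05 × 2 = $784.80
Gross pay = $1962.00 + $784.80 = $2746.80
Commuter benefit: $96.97
Healthcare FSA: $183.27
Pre-tax total = $96.97 + $183.27 = $280.24
Taxable wages = $2746.80 − $280.24 = $2466.56
Local income tax: $2466.56 × 0.04 = $98.66
Federal withholding: $2466.56 × 0.22 = $542.64
Paid family leave insurance: $2746.80 × 0.01 = $27.47
State unemployment insurance (employee share): $2746.80 × 0.01 = $27.47
Parking deduction: $49.00
Employee stock purchase plan: $22.93
Dental plan: $147.34
Total deductions = $96.97 + $183.27 + $98.66 + $542.64 + $27.47 + $27.47 + $49.00 + $22.93 + $147.34 = $1195.75
Net pay = $2746.80 − $1195.75 = $1551.05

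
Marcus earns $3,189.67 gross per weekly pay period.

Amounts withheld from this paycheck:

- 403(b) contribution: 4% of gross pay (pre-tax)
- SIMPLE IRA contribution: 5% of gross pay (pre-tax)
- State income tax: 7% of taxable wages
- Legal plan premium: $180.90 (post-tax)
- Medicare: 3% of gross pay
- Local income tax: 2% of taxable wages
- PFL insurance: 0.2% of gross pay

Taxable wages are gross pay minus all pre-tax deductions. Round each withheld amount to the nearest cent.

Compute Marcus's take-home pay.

$2,358.40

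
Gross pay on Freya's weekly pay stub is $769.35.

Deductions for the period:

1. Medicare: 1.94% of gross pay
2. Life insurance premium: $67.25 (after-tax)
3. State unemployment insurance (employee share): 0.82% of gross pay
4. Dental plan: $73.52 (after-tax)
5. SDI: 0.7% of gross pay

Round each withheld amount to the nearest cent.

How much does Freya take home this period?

SDI: $769.35 × 0.007 = $5.39
State unemployment insurance (employee share): $769.35 × 0.0082 = $6.31
Medicare: $769.35 × 0.0194 = $14.93
Dental plan: $73.52
Life insurance premium: $67.25
Total deductions = $5.39 + $6.31 + $14.93 + $73.52 + $67.25 = $167.40
Net pay = $769.35 − $167.40 = $601.95

$601.95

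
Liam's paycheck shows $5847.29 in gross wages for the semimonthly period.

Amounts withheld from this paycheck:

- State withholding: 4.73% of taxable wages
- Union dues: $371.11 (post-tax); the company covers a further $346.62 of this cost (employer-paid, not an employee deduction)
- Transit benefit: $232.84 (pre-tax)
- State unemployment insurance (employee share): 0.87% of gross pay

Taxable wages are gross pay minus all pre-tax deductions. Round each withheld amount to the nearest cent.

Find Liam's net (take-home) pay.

$4926.91

Transit benefit: $232.84
Taxable wages = $5847.29 − $232.84 = $5614.45
State withholding: $5614.45 × 0.0473 = $265.56
State unemployment insurance (employee share): $5847.29 × 0.0087 = $50.87
Union dues: $371.11
(Employer's $346.62 toward union dues is not withheld from the employee.)
Total deductions = $232.84 + $265.56 + $50.87 + $371.11 = $920.38
Net pay = $5847.29 − $920.38 = $4926.91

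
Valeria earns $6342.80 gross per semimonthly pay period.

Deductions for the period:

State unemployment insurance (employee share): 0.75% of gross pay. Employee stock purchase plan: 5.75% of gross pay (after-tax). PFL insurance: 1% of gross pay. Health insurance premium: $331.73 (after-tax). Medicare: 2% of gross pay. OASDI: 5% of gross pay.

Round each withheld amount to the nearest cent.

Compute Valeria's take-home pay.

State unemployment insurance (employee share): $6342.80 × 0.0075 = $47.57
Medicare: $6342.80 × 0.02 = $126.86
OASDI: $6342.80 × 0.05 = $317.14
PFL insurance: $6342.80 × 0.01 = $63.43
Employee stock purchase plan: $6342.80 × 0.0575 = $364.71
Health insurance premium: $331.73
Total deductions = $47.57 + $126.86 + $317.14 + $63.43 + $364.71 + $331.73 = $1251.44
Net pay = $6342.80 − $1251.44 = $5091.36

$5091.36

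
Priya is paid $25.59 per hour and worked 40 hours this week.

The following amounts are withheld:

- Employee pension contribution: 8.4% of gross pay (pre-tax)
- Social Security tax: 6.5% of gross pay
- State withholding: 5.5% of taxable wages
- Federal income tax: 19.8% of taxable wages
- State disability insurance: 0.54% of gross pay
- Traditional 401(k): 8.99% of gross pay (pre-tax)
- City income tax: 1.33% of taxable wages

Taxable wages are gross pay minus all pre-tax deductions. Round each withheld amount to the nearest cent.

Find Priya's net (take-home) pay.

Gross pay: 40 × $25.59 = $1,023.60
Employee pension contribution: $1,023.60 × 0.084 = $85.98
Traditional 401(k): $1,023.60 × 0.0899 = $92.02
Pre-tax total = $85.98 + $92.02 = $178.00
Taxable wages = $1,023.60 − $178.00 = $845.60
State withholding: $845.60 × 0.055 = $46.51
Federal income tax: $845.60 × 0.198 = $167.43
City income tax: $845.60 × 0.0133 = $11.25
Social Security tax: $1,023.60 × 0.065 = $66.53
State disability insurance: $1,023.60 × 0.0054 = $5.53
Total deductions = $85.98 + $92.02 + $46.51 + $167.43 + $11.25 + $66.53 + $5.53 = $475.25
Net pay = $1,023.60 − $475.25 = $548.35

$548.35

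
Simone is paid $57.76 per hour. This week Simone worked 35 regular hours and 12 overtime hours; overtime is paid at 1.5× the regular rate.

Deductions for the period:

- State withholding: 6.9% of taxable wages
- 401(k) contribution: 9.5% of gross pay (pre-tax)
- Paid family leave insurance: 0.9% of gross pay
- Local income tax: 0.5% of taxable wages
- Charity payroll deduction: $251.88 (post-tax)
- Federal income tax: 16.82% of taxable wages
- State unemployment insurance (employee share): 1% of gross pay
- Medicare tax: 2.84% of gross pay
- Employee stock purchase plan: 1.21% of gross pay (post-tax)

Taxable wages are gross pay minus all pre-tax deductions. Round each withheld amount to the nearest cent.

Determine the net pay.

$1,665.44

Regular pay: 35 × $57.76 = $2,021.60
Overtime pay: 12 × $57.76 × 1.5 = $1,039.68
Gross pay = $2,021.60 + $1,039.68 = $3,061.28
401(k) contribution: $3,061.28 × 0.095 = $290.82
Taxable wages = $3,061.28 − $290.82 = $2,770.46
State withholding: $2,770.46 × 0.069 = $191.16
Federal income tax: $2,770.46 × 0.1682 = $465.99
Local income tax: $2,770.46 × 0.005 = $13.85
Paid family leave insurance: $3,061.28 × 0.009 = $27.55
State unemployment insurance (employee share): $3,061.28 × 0.01 = $30.61
Medicare tax: $3,061.28 × 0.0284 = $86.94
Employee stock purchase plan: $3,061.28 × 0.0121 = $37.04
Charity payroll deduction: $251.88
Total deductions = $290.82 + $191.16 + $465.99 + $13.85 + $27.55 + $30.61 + $86.94 + $37.04 + $251.88 = $1,395.84
Net pay = $3,061.28 − $1,395.84 = $1,665.44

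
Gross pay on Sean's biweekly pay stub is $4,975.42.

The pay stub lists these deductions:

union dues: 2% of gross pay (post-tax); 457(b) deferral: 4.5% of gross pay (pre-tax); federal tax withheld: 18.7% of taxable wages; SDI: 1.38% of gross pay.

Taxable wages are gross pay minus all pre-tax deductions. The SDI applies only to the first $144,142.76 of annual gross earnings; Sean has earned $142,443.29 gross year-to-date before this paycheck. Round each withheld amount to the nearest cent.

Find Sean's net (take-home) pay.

$3,740.03

457(b) deferral: $4,975.42 × 0.045 = $223.89
Taxable wages = $4,975.42 − $223.89 = $4,751.53
Federal tax withheld: $4,751.53 × 0.187 = $888.54
SDI: only $144,142.76 − $142,443.29 = $1,699.47 of this check is subject → $1,699.47 × 0.0138 = $23.45
Union dues: $4,975.42 × 0.02 = $99.51
Total deductions = $223.89 + $888.54 + $23.45 + $99.51 = $1,235.39
Net pay = $4,975.42 − $1,235.39 = $3,740.03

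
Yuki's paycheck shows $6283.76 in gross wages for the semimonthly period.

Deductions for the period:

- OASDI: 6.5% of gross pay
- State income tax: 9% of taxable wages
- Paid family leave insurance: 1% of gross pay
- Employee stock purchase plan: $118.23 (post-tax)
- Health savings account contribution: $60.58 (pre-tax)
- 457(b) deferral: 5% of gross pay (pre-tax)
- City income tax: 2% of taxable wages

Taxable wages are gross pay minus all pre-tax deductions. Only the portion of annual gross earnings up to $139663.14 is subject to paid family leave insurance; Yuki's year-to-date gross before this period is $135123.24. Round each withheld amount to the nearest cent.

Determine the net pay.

$4686.93

Health savings account contribution: $60.58
457(b) deferral: $6283.76 × 0.05 = $314.19
Pre-tax total = $60.58 + $314.19 = $374.77
Taxable wages = $6283.76 − $374.77 = $5908.99
State income tax: $5908.99 × 0.09 = $531.81
City income tax: $5908.99 × 0.02 = $118.18
OASDI: $6283.76 × 0.065 = $408.44
Paid family leave insurance: only $139663.14 − $135123.24 = $4539.90 of this check is subject → $4539.90 × 0.01 = $45.40
Employee stock purchase plan: $118.23
Total deductions = $60.58 + $314.19 + $531.81 + $118.18 + $408.44 + $45.40 + $118.23 = $1596.83
Net pay = $6283.76 − $1596.83 = $4686.93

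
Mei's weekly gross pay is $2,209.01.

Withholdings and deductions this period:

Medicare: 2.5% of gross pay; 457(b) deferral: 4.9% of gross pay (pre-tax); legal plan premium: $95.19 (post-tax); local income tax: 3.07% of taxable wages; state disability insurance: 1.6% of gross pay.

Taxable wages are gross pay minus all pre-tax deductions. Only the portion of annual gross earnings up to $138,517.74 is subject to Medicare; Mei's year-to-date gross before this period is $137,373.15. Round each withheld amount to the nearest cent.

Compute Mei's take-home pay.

457(b) deferral: $2,209.01 × 0.049 = $108.24
Taxable wages = $2,209.01 − $108.24 = $2,100.77
Local income tax: $2,100.77 × 0.0307 = $64.49
Medicare: only $138,517.74 − $137,373.15 = $1,144.59 of this check is subject → $1,144.59 × 0.025 = $28.61
State disability insurance: $2,209.01 × 0.016 = $35.34
Legal plan premium: $95.19
Total deductions = $108.24 + $64.49 + $28.61 + $35.34 + $95.19 = $331.87
Net pay = $2,209.01 − $331.87 = $1,877.14

$1,877.14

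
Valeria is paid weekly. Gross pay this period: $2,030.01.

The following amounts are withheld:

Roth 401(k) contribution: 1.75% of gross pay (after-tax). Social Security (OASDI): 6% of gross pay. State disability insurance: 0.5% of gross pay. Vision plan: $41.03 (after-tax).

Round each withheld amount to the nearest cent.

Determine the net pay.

$1,821.50

State disability insurance: $2,030.01 × 0.005 = $10.15
Social Security (OASDI): $2,030.01 × 0.06 = $121.80
Roth 401(k) contribution: $2,030.01 × 0.0175 = $35.53
Vision plan: $41.03
Total deductions = $10.15 + $121.80 + $35.53 + $41.03 = $208.51
Net pay = $2,030.01 − $208.51 = $1,821.50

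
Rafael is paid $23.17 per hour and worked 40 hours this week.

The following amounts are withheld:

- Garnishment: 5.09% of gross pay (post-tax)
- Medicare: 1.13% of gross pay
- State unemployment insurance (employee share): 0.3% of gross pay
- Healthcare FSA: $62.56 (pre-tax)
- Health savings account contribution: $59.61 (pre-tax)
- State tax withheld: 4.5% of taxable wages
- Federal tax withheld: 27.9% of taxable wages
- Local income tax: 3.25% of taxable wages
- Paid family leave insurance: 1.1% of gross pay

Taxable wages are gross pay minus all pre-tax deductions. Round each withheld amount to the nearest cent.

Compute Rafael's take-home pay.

$447.17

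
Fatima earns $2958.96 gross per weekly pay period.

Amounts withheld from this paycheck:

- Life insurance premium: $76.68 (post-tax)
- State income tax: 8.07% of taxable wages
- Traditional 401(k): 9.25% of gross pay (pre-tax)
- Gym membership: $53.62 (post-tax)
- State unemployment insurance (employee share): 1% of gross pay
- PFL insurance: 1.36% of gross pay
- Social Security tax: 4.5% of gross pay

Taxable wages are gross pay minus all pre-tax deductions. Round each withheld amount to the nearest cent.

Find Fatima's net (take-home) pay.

$2135.28

Traditional 401(k): $2958.96 × 0.0925 = $273.70
Taxable wages = $2958.96 − $273.70 = $2685.26
State income tax: $2685.26 × 0.0807 = $216.70
PFL insurance: $2958.96 × 0.0136 = $40.24
State unemployment insurance (employee share): $2958.96 × 0.01 = $29.59
Social Security tax: $2958.96 × 0.045 = $133.15
Gym membership: $53.62
Life insurance premium: $76.68
Total deductions = $273.70 + $216.70 + $40.24 + $29.59 + $133.15 + $53.62 + $76.68 = $823.68
Net pay = $2958.96 − $823.68 = $2135.28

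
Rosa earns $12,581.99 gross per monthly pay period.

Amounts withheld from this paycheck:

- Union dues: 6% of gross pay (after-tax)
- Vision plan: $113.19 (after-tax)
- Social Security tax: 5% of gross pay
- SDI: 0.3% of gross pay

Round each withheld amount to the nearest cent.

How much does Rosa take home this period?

$11,047.03

Social Security tax: $12,581.99 × 0.05 = $629.10
SDI: $12,581.99 × 0.003 = $37.75
Union dues: $12,581.99 × 0.06 = $754.92
Vision plan: $113.19
Total deductions = $629.10 + $37.75 + $754.92 + $113.19 = $1,534.96
Net pay = $12,581.99 − $1,534.96 = $11,047.03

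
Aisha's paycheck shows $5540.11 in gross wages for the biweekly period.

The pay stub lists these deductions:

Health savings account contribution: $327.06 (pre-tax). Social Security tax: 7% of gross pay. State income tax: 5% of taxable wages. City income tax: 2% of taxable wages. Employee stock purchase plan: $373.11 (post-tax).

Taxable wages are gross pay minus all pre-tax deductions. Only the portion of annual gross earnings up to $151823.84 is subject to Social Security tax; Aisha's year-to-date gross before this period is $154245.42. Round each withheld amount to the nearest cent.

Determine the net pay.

Health savings account contribution: $327.06
Taxable wages = $5540.11 − $327.06 = $5213.05
State income tax: $5213.05 × 0.05 = $260.65
City income tax: $5213.05 × 0.02 = $104.26
Social Security tax: annual cap $151823.84 already reached (YTD $154245.42), so $0.00
Employee stock purchase plan: $373.11
Total deductions = $327.06 + $260.65 + $104.26 + $0.00 + $373.11 = $1065.08
Net pay = $5540.11 − $1065.08 = $4475.03

$4475.03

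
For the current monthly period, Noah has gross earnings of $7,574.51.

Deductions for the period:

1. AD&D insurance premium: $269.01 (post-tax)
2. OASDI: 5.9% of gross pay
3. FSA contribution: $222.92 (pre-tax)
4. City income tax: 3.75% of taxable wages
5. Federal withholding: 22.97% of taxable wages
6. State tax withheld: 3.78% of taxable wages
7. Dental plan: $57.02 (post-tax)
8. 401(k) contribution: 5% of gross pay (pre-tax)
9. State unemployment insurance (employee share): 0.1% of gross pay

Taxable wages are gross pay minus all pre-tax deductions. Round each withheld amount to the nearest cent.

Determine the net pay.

401(k) contribution: $7,574.51 × 0.05 = $378.73
FSA contribution: $222.92
Pre-tax total = $378.73 + $222.92 = $601.65
Taxable wages = $7,574.51 − $601.65 = $6,972.86
City income tax: $6,972.86 × 0.0375 = $261.48
Federal withholding: $6,972.86 × 0.2297 = $1,601.67
State tax withheld: $6,972.86 × 0.0378 = $263.57
OASDI: $7,574.51 × 0.059 = $446.90
State unemployment insurance (employee share): $7,574.51 × 0.001 = $7.57
AD&D insurance premium: $269.01
Dental plan: $57.02
Total deductions = $378.73 + $222.92 + $261.48 + $1,601.67 + $263.57 + $446.90 + $7.57 + $269.01 + $57.02 = $3,508.87
Net pay = $7,574.51 − $3,508.87 = $4,065.64

$4,065.64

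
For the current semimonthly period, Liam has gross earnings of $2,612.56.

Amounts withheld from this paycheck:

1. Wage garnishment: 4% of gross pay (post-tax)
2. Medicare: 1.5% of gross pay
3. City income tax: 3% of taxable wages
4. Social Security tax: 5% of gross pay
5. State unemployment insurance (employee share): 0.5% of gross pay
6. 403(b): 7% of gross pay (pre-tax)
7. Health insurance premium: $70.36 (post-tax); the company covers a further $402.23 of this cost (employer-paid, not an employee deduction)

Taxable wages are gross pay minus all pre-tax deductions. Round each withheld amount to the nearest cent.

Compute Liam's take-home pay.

$1,999.05

403(b): $2,612.56 × 0.07 = $182.88
Taxable wages = $2,612.56 − $182.88 = $2,429.68
City income tax: $2,429.68 × 0.03 = $72.89
Medicare: $2,612.56 × 0.015 = $39.19
State unemployment insurance (employee share): $2,612.56 × 0.005 = $13.06
Social Security tax: $2,612.56 × 0.05 = $130.63
Wage garnishment: $2,612.56 × 0.04 = $104.50
Health insurance premium: $70.36
(Employer's $402.23 toward health insurance premium is not withheld from the employee.)
Total deductions = $182.88 + $72.89 + $39.19 + $13.06 + $130.63 + $104.50 + $70.36 = $613.51
Net pay = $2,612.56 − $613.51 = $1,999.05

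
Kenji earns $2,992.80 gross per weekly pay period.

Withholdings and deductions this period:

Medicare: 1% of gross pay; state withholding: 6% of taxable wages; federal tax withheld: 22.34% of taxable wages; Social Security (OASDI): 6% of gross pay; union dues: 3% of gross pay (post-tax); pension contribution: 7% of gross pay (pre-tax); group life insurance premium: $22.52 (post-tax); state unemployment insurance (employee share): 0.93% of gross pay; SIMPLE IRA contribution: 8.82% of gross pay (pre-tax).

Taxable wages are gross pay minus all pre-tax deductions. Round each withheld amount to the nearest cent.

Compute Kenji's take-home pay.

SIMPLE IRA contribution: $2,992.80 × 0.0882 = $263.96
Pension contribution: $2,992.80 × 0.07 = $209.50
Pre-tax total = $263.96 + $209.50 = $473.46
Taxable wages = $2,992.80 − $473.46 = $2,519.34
Federal tax withheld: $2,519.34 × 0.2234 = $562.82
State withholding: $2,519.34 × 0.06 = $151.16
State unemployment insurance (employee share): $2,992.80 × 0.0093 = $27.83
Social Security (OASDI): $2,992.80 × 0.06 = $179.57
Medicare: $2,992.80 × 0.01 = $29.93
Union dues: $2,992.80 × 0.03 = $89.78
Group life insurance premium: $22.52
Total deductions = $263.96 + $209.50 + $562.82 + $151.16 + $27.83 + $179.57 + $29.93 + $89.78 + $22.52 = $1,537.07
Net pay = $2,992.80 − $1,537.07 = $1,455.73

$1,455.73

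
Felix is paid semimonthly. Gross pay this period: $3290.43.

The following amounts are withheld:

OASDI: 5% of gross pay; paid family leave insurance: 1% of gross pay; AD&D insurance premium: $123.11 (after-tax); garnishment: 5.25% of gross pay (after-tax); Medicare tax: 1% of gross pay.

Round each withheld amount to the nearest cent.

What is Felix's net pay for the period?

$2764.25

Paid family leave insurance: $3290.43 × 0.01 = $32.90
Medicare tax: $3290.43 × 0.01 = $32.90
OASDI: $3290.43 × 0.05 = $164.52
Garnishment: $3290.43 × 0.0525 = $172.75
AD&D insurance premium: $123.11
Total deductions = $32.90 + $32.90 + $164.52 + $172.75 + $123.11 = $526.18
Net pay = $3290.43 − $526.18 = $2764.25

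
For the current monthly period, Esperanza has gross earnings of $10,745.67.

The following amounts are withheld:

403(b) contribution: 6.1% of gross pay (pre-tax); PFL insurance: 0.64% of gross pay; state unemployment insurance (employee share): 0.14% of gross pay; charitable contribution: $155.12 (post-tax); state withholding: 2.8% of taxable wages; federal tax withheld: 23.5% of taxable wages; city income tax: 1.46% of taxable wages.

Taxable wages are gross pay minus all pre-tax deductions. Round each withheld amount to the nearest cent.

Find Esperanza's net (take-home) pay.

403(b) contribution: $10,745.67 × 0.061 = $655.49
Taxable wages = $10,745.67 − $655.49 = $10,090.18
Federal tax withheld: $10,090.18 × 0.235 = $2,371.19
State withholding: $10,090.18 × 0.028 = $282.53
City income tax: $10,090.18 × 0.0146 = $147.32
PFL insurance: $10,745.67 × 0.0064 = $68.77
State unemployment insurance (employee share): $10,745.67 × 0.0014 = $15.04
Charitable contribution: $155.12
Total deductions = $655.49 + $2,371.19 + $282.53 + $147.32 + $68.77 + $15.04 + $155.12 = $3,695.46
Net pay = $10,745.67 − $3,695.46 = $7,050.21

$7,050.21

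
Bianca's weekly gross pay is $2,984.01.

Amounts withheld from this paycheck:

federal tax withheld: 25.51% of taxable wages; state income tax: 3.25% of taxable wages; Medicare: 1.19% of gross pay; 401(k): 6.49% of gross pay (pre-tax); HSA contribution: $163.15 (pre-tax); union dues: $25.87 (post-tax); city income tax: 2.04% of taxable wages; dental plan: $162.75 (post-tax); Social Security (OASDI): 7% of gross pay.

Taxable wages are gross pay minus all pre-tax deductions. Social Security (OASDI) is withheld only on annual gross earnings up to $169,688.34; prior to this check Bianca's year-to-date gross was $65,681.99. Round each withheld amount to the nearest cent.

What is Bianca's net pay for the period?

401(k): $2,984.01 × 0.0649 = $193.66
HSA contribution: $163.15
Pre-tax total = $193.66 + $163.15 = $356.81
Taxable wages = $2,984.01 − $356.81 = $2,627.20
City income tax: $2,627.20 × 0.0204 = $53.59
State income tax: $2,627.20 × 0.0325 = $85.38
Federal tax withheld: $2,627.20 × 0.2551 = $670.20
Social Security (OASDI): cap not yet reached, full $2,984.01 is subject → $2,984.01 × 0.07 = $208.88
Medicare: $2,984.01 × 0.0119 = $35.51
Union dues: $25.87
Dental plan: $162.75
Total deductions = $193.66 + $163.15 + $53.59 + $85.38 + $670.20 + $208.88 + $35.51 + $25.87 + $162.75 = $1,598.99
Net pay = $2,984.01 − $1,598.99 = $1,385.02

$1,385.02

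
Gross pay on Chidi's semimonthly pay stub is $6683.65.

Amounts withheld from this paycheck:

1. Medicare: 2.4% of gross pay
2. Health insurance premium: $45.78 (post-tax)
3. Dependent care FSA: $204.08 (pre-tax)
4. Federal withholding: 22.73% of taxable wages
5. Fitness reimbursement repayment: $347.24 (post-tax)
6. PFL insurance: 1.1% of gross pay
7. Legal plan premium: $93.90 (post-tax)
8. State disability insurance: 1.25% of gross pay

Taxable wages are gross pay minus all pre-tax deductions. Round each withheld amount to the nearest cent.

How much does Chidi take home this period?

$4202.36

Dependent care FSA: $204.08
Taxable wages = $6683.65 − $204.08 = $6479.57
Federal withholding: $6479.57 × 0.2273 = $1472.81
PFL insurance: $6683.65 × 0.011 = $73.52
State disability insurance: $6683.65 × 0.0125 = $83.55
Medicare: $6683.65 × 0.024 = $160.41
Legal plan premium: $93.90
Health insurance premium: $45.78
Fitness reimbursement repayment: $347.24
Total deductions = $204.08 + $1472.81 + $73.52 + $83.55 + $160.41 + $93.90 + $45.78 + $347.24 = $2481.29
Net pay = $6683.65 − $2481.29 = $4202.36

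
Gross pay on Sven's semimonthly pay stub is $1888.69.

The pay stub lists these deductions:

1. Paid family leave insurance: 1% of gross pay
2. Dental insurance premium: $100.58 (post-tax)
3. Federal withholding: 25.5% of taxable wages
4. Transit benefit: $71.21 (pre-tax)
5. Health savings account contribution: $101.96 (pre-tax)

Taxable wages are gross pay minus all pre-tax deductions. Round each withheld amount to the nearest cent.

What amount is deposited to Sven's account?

$1158.59

Transit benefit: $71.21
Health savings account contribution: $101.96
Pre-tax total = $71.21 + $101.96 = $173.17
Taxable wages = $1888.69 − $173.17 = $1715.52
Federal withholding: $1715.52 × 0.255 = $437.46
Paid family leave insurance: $1888.69 × 0.01 = $18.89
Dental insurance premium: $100.58
Total deductions = $71.21 + $101.96 + $437.46 + $18.89 + $100.58 = $730.10
Net pay = $1888.69 − $730.10 = $1158.59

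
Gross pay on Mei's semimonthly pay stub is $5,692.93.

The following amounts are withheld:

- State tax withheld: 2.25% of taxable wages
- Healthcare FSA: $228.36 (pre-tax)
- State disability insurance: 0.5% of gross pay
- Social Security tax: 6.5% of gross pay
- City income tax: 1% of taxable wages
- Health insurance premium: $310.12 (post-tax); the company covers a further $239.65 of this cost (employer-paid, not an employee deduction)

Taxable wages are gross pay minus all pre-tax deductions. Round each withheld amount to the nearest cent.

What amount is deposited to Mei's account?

Healthcare FSA: $228.36
Taxable wages = $5,692.93 − $228.36 = $5,464.57
State tax withheld: $5,464.57 × 0.0225 = $122.95
City income tax: $5,464.57 × 0.01 = $54.65
Social Security tax: $5,692.93 × 0.065 = $370.04
State disability insurance: $5,692.93 × 0.005 = $28.46
Health insurance premium: $310.12
(Employer's $239.65 toward health insurance premium is not withheld from the employee.)
Total deductions = $228.36 + $122.95 + $54.65 + $370.04 + $28.46 + $310.12 = $1,114.58
Net pay = $5,692.93 − $1,114.58 = $4,578.35

$4,578.35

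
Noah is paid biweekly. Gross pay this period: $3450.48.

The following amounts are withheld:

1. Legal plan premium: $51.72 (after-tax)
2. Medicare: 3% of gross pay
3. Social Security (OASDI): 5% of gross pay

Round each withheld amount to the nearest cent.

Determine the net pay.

Medicare: $3450.48 × 0.03 = $103.51
Social Security (OASDI): $3450.48 × 0.05 = $172.52
Legal plan premium: $51.72
Total deductions = $103.51 + $172.52 + $51.72 = $327.75
Net pay = $3450.48 − $327.75 = $3122.73

$3122.73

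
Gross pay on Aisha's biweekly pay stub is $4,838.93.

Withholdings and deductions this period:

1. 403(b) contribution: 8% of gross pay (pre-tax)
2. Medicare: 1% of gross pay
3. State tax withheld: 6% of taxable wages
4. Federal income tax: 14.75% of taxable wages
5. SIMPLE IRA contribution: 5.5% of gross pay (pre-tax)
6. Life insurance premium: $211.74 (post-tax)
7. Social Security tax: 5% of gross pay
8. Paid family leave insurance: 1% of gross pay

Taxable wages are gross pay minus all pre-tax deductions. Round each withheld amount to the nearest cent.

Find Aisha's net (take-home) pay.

SIMPLE IRA contribution: $4,838.93 × 0.055 = $266.14
403(b) contribution: $4,838.93 × 0.08 = $387.11
Pre-tax total = $266.14 + $387.11 = $653.25
Taxable wages = $4,838.93 − $653.25 = $4,185.68
Federal income tax: $4,185.68 × 0.1475 = $617.39
State tax withheld: $4,185.68 × 0.06 = $251.14
Social Security tax: $4,838.93 × 0.05 = $241.95
Medicare: $4,838.93 × 0.01 = $48.39
Paid family leave insurance: $4,838.93 × 0.01 = $48.39
Life insurance premium: $211.74
Total deductions = $266.14 + $387.11 + $617.39 + $251.14 + $241.95 + $48.39 + $48.39 + $211.74 = $2,072.25
Net pay = $4,838.93 − $2,072.25 = $2,766.68

$2,766.68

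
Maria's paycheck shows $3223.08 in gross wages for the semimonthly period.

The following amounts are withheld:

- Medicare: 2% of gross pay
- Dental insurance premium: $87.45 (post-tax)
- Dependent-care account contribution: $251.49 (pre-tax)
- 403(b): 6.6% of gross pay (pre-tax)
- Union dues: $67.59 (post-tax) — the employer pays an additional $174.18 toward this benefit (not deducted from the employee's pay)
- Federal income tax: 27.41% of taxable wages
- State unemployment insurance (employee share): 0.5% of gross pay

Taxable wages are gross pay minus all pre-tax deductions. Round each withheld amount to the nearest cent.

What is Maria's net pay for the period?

$1767.04

403(b): $3223.08 × 0.066 = $212.72
Dependent-care account contribution: $251.49
Pre-tax total = $212.72 + $251.49 = $464.21
Taxable wages = $3223.08 − $464.21 = $2758.87
Federal income tax: $2758.87 × 0.2741 = $756.21
Medicare: $3223.08 × 0.02 = $64.46
State unemployment insurance (employee share): $3223.08 × 0.005 = $16.12
Union dues: $67.59
Dental insurance premium: $87.45
(Employer's $174.18 toward union dues is not withheld from the employee.)
Total deductions = $212.72 + $251.49 + $756.21 + $64.46 + $16.12 + $67.59 + $87.45 = $1456.04
Net pay = $3223.08 − $1456.04 = $1767.04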